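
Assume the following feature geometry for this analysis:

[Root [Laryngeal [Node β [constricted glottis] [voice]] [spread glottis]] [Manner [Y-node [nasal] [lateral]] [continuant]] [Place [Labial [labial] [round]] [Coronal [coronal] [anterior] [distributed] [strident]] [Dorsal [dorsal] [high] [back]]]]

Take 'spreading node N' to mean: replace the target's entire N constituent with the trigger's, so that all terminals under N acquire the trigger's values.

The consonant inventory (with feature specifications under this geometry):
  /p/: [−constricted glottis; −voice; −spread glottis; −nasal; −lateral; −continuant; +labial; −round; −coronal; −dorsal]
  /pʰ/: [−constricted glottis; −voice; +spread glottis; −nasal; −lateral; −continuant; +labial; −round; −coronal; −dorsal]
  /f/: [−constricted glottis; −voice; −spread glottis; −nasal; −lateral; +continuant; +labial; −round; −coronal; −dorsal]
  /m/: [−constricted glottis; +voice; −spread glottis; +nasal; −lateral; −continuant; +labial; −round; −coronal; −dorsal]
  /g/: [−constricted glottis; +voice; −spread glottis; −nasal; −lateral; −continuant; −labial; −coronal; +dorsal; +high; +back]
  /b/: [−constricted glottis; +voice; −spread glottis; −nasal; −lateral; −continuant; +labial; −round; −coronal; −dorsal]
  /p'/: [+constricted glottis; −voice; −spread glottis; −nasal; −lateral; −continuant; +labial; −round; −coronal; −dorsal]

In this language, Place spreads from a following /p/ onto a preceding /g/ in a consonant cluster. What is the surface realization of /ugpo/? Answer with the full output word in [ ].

[ubpo]

Place immediately or transitively dominates [labial], [round], [coronal], [anterior], [distributed], [strident], [dorsal], [high], [back].
Spreading Place from /p/ onto /g/ replaces those values with /p/'s: [+labial], [−round], [−coronal], [−dorsal]. Features outside Place ([constricted glottis], [voice], [spread glottis], …) stay as in /g/.
Among the inventory, only /b/ has exactly this specification, giving the surface form [ubpo].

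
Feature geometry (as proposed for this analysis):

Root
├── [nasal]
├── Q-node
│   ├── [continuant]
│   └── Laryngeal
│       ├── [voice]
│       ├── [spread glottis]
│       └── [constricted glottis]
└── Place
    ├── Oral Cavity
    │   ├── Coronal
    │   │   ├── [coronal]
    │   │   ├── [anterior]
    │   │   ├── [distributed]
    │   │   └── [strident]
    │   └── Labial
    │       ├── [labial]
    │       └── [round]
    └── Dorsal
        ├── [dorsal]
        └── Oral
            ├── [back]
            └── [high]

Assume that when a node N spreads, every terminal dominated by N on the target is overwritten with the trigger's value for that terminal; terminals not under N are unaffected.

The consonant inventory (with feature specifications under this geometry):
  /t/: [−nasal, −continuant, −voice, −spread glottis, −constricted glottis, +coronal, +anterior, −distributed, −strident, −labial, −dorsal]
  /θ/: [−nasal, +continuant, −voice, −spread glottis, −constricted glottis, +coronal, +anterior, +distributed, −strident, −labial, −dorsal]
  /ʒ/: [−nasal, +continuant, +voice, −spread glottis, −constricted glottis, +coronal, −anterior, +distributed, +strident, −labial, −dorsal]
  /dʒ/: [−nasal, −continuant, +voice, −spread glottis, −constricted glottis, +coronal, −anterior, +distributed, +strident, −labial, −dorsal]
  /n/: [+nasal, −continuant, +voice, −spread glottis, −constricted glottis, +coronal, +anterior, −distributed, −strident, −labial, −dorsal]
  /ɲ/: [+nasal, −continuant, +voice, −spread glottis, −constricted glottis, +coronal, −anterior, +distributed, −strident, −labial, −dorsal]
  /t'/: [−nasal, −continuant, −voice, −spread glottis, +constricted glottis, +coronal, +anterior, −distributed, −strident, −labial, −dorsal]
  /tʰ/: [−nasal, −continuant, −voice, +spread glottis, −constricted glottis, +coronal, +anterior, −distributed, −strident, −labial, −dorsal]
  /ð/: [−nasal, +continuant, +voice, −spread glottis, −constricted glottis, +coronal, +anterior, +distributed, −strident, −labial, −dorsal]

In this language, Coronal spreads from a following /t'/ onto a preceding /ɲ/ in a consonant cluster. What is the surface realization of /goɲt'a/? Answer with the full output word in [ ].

[gont'a]

Terminals under Coronal in this geometry: [coronal], [anterior], [distributed], [strident].
The target acquires /t'/'s values for everything under Coronal — [+coronal], [+anterior], [−distributed], [−strident] — while keeping its own [nasal], [continuant], [voice], ….
This feature bundle is that of [n], so /goɲt'a/ surfaces as [gont'a].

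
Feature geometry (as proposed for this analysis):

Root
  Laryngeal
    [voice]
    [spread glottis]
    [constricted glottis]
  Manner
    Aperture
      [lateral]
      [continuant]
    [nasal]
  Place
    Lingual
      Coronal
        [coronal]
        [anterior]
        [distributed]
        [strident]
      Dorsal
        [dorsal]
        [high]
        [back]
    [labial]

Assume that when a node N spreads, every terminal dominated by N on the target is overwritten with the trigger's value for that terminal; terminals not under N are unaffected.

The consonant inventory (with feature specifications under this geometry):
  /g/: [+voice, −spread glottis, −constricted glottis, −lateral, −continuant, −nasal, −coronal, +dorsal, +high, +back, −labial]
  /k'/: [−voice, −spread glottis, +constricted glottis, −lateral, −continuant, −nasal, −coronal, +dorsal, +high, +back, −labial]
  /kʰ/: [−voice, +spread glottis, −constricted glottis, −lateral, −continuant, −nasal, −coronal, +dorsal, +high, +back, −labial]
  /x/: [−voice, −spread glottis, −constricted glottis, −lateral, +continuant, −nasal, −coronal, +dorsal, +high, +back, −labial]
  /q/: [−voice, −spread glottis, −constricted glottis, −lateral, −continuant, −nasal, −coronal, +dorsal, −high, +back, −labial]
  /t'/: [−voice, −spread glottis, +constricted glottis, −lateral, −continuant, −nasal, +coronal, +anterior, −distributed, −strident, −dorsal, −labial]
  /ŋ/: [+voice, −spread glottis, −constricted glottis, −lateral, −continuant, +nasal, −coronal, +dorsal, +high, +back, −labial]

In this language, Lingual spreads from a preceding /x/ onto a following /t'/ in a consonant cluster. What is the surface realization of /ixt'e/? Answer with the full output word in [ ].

The Lingual node dominates the terminals [coronal], [anterior], [distributed], [strident], [dorsal], [high], [back].
After delinking /t'/'s Lingual and linking /x/'s, the affected terminals become [−coronal], [+dorsal], [+high], [+back]; [voice], [spread glottis], [constricted glottis], … (outside Lingual) are retained from /t'/.
Among the inventory, only /k'/ has exactly this specification, giving the surface form [ixk'e].

[ixk'e]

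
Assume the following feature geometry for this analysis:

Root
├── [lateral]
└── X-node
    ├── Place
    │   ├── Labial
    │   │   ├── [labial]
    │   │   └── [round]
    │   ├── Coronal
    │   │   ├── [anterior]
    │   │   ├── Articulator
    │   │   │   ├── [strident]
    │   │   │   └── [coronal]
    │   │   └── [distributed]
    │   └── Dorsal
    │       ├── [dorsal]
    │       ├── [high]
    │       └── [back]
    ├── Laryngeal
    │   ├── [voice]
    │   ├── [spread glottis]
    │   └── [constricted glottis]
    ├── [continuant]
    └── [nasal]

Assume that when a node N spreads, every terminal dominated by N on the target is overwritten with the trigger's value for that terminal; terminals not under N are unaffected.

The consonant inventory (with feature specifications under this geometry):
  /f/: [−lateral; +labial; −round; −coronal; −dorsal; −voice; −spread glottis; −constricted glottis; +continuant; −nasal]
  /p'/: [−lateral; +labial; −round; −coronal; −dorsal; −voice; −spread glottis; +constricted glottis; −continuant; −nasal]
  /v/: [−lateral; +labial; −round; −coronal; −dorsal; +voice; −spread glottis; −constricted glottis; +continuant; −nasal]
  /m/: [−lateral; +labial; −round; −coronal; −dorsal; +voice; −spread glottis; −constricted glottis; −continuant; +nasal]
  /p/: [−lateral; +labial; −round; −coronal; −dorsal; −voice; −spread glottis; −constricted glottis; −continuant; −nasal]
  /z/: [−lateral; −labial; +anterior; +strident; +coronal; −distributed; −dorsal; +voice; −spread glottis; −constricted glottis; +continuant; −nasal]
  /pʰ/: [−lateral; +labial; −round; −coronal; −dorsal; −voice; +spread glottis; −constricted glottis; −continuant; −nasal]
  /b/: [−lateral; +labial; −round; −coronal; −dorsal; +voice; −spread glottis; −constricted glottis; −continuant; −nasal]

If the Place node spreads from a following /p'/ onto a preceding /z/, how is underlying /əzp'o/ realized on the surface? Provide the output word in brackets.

The Place node dominates the terminals [labial], [round], [anterior], [strident], [coronal], [distributed], [dorsal], [high], [back].
Spreading Place from /p'/ onto /z/ replaces those values with /p'/'s: [+labial], [−round], [−coronal], [−dorsal]. Features outside Place ([lateral], [voice], [spread glottis], …) stay as in /z/.
The resulting bundle matches /v/ in the inventory; substituting it for /z/ gives [əvp'o].

[əvp'o]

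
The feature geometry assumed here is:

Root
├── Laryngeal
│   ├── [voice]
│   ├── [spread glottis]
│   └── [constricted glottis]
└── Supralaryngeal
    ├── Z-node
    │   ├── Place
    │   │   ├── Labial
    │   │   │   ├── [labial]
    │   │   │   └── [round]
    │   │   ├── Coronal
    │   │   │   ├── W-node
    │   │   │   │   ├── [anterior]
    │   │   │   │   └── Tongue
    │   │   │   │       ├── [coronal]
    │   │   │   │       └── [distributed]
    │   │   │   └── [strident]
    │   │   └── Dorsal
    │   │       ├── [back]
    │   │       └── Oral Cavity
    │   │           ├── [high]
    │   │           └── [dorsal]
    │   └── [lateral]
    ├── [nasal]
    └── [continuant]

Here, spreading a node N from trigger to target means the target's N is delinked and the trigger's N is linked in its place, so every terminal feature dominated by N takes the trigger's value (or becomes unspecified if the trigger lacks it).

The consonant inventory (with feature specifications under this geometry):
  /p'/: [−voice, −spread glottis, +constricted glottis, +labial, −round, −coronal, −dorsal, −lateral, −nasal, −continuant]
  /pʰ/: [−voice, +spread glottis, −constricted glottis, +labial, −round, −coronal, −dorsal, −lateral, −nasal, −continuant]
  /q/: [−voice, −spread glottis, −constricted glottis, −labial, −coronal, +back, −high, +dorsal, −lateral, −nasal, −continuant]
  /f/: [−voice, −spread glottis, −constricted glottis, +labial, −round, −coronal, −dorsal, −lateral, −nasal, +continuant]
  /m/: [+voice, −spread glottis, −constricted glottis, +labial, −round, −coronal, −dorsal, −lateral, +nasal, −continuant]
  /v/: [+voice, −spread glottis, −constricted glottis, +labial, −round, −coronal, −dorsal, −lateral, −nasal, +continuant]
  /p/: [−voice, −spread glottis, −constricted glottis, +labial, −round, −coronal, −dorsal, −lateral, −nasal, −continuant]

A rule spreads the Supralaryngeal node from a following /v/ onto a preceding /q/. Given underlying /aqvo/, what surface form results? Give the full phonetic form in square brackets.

[afvo]

Supralaryngeal immediately or transitively dominates [labial], [round], [anterior], [coronal], [distributed], [strident], [back], [high], [dorsal], [lateral], [nasal], [continuant].
The target acquires /v/'s values for everything under Supralaryngeal — [+labial], [−round], [−coronal], [−dorsal], [−lateral], [−nasal], [+continuant] — while keeping its own [voice], [spread glottis], [constricted glottis].
This feature bundle is that of [f], so /aqvo/ surfaces as [afvo].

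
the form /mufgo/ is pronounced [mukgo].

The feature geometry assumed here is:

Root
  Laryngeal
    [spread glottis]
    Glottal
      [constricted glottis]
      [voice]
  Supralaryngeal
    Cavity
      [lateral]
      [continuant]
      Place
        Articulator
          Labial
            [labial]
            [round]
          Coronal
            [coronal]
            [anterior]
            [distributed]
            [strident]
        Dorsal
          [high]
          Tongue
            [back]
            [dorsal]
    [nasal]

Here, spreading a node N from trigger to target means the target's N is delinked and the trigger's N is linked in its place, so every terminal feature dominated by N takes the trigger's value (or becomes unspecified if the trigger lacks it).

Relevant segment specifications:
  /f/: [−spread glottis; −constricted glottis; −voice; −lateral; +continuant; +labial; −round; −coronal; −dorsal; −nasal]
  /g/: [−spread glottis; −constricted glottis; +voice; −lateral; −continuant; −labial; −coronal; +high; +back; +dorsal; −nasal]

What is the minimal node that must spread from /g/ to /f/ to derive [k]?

/f/ and [k] differ in [continuant], [labial], [round], [dorsal], [high], [back]; every other specified feature is identical.
The smallest constituent containing every changed terminal is Cavity — each of its daughters lacks at least one of the affected features.
Delinking /f/'s Cavity and associating /g/'s Cavity gives precisely the feature bundle of [k].
[voice] stays as in /f/ although /g/ differs there, so no node dominating it spread; among the remaining candidates Cavity is the lowest that derives the output.

Cavity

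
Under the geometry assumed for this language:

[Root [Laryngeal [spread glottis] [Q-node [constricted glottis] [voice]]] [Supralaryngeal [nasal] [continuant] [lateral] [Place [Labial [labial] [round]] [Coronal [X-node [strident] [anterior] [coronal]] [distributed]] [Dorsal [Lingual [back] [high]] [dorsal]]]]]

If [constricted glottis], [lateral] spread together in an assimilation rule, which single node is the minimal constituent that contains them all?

Root

[constricted glottis]: Root > Laryngeal > Q-node > [constricted glottis].
[lateral]: Root > Supralaryngeal > [lateral].
Root is the lowest common ancestor — every listed feature sits under it, and no single subconstituent of Root covers them all.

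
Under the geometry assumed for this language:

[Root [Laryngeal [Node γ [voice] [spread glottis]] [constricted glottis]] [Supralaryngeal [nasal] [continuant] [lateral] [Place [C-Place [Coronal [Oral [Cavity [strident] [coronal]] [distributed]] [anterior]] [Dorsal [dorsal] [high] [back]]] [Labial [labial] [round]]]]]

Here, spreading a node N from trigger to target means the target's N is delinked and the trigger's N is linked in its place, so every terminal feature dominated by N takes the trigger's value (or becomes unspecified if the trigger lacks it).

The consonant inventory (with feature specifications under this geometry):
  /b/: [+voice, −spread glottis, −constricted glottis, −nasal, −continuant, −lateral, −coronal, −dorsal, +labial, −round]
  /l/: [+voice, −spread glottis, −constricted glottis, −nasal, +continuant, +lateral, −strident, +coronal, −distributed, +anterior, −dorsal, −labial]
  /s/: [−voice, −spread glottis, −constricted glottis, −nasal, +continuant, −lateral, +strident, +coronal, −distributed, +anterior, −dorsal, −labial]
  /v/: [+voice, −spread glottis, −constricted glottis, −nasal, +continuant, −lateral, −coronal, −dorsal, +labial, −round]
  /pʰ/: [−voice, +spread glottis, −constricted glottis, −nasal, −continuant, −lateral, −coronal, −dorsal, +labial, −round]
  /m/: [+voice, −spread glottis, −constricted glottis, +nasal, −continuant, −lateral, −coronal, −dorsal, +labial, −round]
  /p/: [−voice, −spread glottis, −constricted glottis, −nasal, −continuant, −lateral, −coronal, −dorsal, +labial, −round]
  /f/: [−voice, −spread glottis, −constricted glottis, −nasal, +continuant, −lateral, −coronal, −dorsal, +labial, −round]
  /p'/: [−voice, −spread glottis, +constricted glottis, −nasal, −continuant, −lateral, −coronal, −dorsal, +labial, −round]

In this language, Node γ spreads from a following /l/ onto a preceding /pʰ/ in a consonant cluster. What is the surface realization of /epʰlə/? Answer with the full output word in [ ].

[eblə]

Node γ immediately or transitively dominates [voice], [spread glottis].
After delinking /pʰ/'s Node γ and linking /l/'s, the affected terminals become [+voice], [−spread glottis]; [constricted glottis], [nasal], [continuant], … (outside Node γ) are retained from /pʰ/.
This feature bundle is that of [b], so /epʰlə/ surfaces as [eblə].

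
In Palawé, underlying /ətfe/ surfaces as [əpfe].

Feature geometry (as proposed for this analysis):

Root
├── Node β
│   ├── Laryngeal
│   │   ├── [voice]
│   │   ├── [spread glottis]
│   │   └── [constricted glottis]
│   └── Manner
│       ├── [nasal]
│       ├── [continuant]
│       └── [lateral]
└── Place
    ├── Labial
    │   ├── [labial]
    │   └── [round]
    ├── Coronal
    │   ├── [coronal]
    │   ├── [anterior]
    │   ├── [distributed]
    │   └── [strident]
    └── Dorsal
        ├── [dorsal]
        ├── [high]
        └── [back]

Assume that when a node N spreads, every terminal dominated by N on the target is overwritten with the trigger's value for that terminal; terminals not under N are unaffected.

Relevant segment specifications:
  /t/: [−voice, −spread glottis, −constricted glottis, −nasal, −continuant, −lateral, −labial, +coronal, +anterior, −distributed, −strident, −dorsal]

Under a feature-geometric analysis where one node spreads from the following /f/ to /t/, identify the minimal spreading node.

Comparing /t/ with its surface form [p], the features that change are [labial], [round], [coronal], [anterior], [distributed], [strident].
Tracing each changed feature up the tree, the paths first meet at Place; any lower node misses at least one of them.
If Place spreads, every terminal under it takes /f/'s value, producing [p] as observed.
Since [continuant] is preserved even though /f/ disagrees there, no node above Place spread.

Place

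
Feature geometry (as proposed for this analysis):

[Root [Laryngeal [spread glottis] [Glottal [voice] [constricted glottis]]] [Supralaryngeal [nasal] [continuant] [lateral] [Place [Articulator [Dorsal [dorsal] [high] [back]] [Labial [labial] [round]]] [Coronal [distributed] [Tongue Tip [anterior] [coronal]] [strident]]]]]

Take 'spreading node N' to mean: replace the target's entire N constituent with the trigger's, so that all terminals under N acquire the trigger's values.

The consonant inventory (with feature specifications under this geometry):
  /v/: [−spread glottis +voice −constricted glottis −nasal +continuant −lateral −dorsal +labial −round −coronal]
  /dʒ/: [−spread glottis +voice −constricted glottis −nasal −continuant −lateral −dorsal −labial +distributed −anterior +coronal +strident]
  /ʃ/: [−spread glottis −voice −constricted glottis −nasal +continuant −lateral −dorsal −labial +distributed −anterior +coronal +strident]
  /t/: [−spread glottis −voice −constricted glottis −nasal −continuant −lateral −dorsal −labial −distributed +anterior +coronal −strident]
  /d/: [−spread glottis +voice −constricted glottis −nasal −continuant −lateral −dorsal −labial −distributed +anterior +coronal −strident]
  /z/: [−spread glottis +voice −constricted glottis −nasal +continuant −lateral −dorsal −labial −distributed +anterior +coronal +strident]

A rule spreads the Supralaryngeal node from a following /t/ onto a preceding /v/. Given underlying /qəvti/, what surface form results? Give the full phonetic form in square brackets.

Terminals under Supralaryngeal in this geometry: [nasal], [continuant], [lateral], [dorsal], [high], [back], [labial], [round], [distributed], [anterior], [coronal], [strident].
Spreading Supralaryngeal from /t/ onto /v/ replaces those values with /t/'s: [−nasal], [−continuant], [−lateral], [−dorsal], [−labial], [−distributed], [+anterior], [+coronal], [−strident]. Features outside Supralaryngeal ([spread glottis], [voice], [constricted glottis]) stay as in /v/.
Among the inventory, only /d/ has exactly this specification, giving the surface form [qədti].

[qədti]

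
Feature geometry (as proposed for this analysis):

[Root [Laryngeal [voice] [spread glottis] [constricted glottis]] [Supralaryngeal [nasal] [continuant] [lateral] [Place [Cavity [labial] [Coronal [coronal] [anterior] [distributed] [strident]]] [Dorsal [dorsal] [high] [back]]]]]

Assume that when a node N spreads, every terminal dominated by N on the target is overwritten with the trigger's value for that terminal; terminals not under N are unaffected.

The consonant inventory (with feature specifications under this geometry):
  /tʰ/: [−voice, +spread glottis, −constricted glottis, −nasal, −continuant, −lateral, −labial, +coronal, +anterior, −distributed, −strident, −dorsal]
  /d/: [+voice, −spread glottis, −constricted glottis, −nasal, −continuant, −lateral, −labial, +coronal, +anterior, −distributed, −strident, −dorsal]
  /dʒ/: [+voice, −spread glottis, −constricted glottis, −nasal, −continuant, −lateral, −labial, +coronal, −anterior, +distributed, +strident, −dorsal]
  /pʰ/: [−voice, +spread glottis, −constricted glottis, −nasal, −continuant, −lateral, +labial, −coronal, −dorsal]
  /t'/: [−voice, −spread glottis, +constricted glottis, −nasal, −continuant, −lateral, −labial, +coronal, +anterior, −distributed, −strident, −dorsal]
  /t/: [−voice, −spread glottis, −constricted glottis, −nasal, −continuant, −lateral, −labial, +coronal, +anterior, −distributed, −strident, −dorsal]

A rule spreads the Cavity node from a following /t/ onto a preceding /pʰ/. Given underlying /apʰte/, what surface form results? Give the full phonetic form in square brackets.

Terminals under Cavity in this geometry: [labial], [coronal], [anterior], [distributed], [strident].
The target acquires /t/'s values for everything under Cavity — [−labial], [+coronal], [+anterior], [−distributed], [−strident] — while keeping its own [voice], [spread glottis], [constricted glottis], ….
Among the inventory, only /tʰ/ has exactly this specification, giving the surface form [atʰte].

[atʰte]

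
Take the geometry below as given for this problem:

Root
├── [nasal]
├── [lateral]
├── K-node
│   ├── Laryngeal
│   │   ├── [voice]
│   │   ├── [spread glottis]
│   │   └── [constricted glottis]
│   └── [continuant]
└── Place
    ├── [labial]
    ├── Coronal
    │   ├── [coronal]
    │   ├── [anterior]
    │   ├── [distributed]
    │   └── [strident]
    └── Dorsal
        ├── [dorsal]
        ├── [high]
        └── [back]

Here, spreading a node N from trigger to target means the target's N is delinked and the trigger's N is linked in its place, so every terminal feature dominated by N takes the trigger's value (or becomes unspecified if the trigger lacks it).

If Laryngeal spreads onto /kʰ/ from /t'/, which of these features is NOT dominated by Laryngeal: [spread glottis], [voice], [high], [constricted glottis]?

[high]

Laryngeal dominates exactly [voice], [spread glottis], [constricted glottis].
Of the listed options, [voice], [spread glottis], [constricted glottis] are among these and would be overwritten by spreading Laryngeal.
[high] attaches under Dorsal, not under Laryngeal, so /kʰ/ retains its own value for [high].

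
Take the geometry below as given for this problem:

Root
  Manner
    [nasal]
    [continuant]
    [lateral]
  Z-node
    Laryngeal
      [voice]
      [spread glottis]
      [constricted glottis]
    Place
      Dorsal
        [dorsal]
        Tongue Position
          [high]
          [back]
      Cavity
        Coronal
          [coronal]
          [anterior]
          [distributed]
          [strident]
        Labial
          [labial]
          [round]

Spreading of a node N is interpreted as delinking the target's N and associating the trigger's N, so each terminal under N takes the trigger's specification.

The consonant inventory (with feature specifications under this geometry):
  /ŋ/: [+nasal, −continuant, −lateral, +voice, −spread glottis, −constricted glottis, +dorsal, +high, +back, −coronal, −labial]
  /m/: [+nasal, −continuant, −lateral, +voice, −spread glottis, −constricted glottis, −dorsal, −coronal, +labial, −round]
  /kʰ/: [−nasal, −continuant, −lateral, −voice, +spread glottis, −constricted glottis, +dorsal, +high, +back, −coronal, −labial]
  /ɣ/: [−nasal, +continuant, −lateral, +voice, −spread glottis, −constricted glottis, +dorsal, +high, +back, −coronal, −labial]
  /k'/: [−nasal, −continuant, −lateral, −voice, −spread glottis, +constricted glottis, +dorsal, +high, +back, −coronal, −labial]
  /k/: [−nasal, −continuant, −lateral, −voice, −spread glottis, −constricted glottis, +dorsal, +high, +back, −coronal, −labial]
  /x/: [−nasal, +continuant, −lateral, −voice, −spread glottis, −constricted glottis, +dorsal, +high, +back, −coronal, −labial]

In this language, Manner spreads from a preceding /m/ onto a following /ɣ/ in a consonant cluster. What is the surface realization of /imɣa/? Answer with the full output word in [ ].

Terminals under Manner in this geometry: [nasal], [continuant], [lateral].
Spreading Manner from /m/ onto /ɣ/ replaces those values with /m/'s: [+nasal], [−continuant], [−lateral]. Features outside Manner ([voice], [spread glottis], [constricted glottis], …) stay as in /ɣ/.
This feature bundle is that of [ŋ], so /imɣa/ surfaces as [imŋa].

[imŋa]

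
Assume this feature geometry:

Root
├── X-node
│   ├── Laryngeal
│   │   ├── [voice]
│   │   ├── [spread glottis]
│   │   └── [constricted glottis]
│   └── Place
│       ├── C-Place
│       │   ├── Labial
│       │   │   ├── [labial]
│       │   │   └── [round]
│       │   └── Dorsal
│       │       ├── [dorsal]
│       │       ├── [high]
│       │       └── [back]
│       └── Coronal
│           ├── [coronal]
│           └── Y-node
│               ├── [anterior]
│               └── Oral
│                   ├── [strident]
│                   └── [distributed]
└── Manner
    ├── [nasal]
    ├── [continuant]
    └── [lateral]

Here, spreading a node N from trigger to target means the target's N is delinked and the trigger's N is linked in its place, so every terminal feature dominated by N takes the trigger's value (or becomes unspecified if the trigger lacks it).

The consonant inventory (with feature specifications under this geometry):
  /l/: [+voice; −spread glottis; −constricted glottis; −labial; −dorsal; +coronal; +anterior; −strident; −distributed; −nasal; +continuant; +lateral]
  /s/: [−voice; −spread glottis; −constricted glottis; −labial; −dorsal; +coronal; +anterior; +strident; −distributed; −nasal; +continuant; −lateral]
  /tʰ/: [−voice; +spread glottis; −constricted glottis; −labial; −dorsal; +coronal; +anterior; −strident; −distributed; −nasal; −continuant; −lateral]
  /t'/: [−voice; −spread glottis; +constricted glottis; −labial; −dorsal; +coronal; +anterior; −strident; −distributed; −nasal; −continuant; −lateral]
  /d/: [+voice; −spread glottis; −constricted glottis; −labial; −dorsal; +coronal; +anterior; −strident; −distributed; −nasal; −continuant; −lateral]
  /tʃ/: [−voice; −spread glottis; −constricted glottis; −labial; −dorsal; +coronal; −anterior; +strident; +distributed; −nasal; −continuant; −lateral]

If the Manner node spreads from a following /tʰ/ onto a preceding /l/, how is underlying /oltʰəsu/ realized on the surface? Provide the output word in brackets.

Manner immediately or transitively dominates [nasal], [continuant], [lateral].
The target acquires /tʰ/'s values for everything under Manner — [−nasal], [−continuant], [−lateral] — while keeping its own [voice], [spread glottis], [constricted glottis], ….
The resulting bundle matches /d/ in the inventory; substituting it for /l/ gives [odtʰəsu].

[odtʰəsu]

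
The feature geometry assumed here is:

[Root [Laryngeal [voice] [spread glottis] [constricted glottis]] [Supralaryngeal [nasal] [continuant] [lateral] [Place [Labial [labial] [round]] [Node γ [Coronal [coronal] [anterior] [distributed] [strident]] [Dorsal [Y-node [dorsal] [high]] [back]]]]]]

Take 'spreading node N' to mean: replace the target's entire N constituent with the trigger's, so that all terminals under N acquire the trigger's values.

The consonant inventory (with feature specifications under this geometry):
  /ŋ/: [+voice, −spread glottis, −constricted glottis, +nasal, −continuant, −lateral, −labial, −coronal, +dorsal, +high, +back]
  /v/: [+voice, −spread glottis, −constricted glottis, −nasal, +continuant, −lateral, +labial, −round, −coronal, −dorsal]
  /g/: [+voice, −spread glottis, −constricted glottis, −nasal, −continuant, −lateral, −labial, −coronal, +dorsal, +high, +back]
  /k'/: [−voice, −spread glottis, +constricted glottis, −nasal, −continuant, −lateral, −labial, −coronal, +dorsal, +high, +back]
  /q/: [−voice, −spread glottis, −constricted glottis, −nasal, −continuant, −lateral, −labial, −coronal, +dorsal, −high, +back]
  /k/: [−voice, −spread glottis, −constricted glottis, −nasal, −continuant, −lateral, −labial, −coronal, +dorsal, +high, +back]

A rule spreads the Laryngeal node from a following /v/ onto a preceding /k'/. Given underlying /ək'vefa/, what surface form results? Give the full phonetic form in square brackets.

The Laryngeal node dominates the terminals [voice], [spread glottis], [constricted glottis].
The target acquires /v/'s values for everything under Laryngeal — [+voice], [−spread glottis], [−constricted glottis] — while keeping its own [nasal], [continuant], [lateral], ….
Among the inventory, only /g/ has exactly this specification, giving the surface form [əgvefa].

[əgvefa]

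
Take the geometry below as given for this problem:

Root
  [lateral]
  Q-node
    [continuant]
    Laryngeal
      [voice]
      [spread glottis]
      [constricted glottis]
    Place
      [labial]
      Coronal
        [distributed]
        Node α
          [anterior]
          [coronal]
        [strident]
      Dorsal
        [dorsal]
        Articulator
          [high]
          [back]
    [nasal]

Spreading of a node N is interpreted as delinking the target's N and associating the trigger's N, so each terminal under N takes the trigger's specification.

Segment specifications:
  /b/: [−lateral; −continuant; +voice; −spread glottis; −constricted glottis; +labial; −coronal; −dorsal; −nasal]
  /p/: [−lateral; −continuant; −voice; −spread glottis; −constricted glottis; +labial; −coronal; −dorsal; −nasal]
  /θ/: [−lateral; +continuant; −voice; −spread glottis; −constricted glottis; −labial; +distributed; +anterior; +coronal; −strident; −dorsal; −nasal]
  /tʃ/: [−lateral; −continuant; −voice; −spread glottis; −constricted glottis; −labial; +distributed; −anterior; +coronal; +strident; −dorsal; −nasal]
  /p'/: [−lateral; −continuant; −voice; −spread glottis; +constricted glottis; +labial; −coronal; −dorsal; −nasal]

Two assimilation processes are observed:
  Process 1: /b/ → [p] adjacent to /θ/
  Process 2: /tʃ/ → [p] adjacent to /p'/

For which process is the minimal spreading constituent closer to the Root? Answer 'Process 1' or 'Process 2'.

Process 2

Process 1: the feature that changes is [voice]; the minimal node is [voice] (depth 3).
In Process 2, [labial], [coronal], [anterior], [distributed], [strident] change, so the minimal spreading node is Place at depth 2.
Place (depth 2) sits above [voice] (depth 3), making Process 2 the one with the higher spreading node.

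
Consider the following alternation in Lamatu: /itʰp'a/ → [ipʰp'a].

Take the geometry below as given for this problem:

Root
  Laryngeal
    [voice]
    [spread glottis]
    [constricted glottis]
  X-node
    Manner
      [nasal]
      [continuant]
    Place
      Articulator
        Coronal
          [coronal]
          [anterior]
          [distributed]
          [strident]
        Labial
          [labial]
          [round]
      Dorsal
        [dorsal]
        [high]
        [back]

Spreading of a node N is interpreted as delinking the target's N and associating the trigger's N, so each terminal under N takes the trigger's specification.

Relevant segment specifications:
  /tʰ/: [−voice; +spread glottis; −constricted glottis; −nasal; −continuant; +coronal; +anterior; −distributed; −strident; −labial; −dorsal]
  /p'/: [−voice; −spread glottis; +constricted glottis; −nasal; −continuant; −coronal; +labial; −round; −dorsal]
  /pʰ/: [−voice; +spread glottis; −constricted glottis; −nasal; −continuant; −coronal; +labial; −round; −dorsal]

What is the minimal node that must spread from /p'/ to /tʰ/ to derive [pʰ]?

Articulator

/tʰ/ and [pʰ] differ in [labial], [round], [coronal], [anterior], [distributed], [strident]; every other specified feature is identical.
These terminals are all dominated by Articulator, and no proper subconstituent of Articulator covers them all; Articulator is their lowest common ancestor.
Delinking /tʰ/'s Articulator and associating /p'/'s Articulator gives precisely the feature bundle of [pʰ].
[constricted glottis], [spread glottis] stay as in /tʰ/ although /p'/ differs there, so no node dominating them spread; among the remaining candidates Articulator is the lowest that derives the output.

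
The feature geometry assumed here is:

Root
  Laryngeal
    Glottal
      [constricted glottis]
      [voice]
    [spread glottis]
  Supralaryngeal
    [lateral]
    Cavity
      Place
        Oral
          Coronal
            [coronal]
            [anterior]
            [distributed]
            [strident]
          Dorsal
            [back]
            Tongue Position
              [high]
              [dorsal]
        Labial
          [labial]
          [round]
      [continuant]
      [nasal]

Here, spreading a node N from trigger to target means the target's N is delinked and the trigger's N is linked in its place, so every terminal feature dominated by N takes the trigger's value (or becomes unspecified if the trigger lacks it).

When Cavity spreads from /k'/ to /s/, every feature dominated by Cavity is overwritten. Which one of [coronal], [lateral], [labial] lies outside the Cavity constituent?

Cavity dominates exactly [coronal], [anterior], [distributed], [strident], [back], [high], [dorsal], [labial], [round], [continuant], [nasal].
[coronal], [labial] all lie under Cavity, so they are overwritten when Cavity spreads.
But [lateral] is a dependent of Supralaryngeal, outside Cavity; it is therefore untouched by the spreading.

[lateral]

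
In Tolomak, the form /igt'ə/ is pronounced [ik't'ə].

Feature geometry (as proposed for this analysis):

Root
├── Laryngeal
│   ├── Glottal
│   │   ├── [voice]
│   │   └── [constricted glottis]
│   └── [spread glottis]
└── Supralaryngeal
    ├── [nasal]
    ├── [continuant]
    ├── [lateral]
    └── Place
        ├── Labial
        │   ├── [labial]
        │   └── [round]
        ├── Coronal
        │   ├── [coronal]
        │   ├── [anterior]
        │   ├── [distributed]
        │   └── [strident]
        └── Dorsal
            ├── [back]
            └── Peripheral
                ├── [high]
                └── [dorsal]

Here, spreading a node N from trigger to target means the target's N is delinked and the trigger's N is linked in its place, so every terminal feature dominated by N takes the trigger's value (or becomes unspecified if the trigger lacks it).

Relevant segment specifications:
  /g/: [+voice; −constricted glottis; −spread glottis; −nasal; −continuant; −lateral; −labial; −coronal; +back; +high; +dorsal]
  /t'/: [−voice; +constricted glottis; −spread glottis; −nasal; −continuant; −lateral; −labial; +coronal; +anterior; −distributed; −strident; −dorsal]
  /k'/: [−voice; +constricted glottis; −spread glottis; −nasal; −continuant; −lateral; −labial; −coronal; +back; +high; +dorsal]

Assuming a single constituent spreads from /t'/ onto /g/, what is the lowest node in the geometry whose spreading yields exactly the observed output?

Glottal

/g/ and [k'] differ in [voice], [constricted glottis]; every other specified feature is identical.
In this geometry the lowest node dominating all of them is Glottal: every daughter of Glottal dominates only a proper subset, so no lower node suffices.
Spreading Glottal from /t'/ overwrites each of those terminals with /t'/'s values, yielding exactly [k'].
[dorsal], [coronal] stay as in /g/ although /t'/ differs there, so no node dominating them spread; among the remaining candidates Glottal is the lowest that derives the output.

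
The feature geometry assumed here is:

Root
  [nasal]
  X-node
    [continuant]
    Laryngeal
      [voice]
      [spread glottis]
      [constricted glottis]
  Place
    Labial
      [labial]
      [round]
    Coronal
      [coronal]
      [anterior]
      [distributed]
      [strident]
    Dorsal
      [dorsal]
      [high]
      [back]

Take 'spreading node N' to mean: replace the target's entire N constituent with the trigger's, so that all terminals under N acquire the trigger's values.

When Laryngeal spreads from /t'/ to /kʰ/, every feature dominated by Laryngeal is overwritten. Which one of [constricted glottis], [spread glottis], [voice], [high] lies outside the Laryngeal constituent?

[high]

The terminals dominated by Laryngeal are [voice], [spread glottis], [constricted glottis].
Spreading Laryngeal replaces [voice], [spread glottis], [constricted glottis] with the trigger's values, since each sits inside the Laryngeal constituent.
But [high] is a dependent of Dorsal, outside Laryngeal; it is therefore untouched by the spreading.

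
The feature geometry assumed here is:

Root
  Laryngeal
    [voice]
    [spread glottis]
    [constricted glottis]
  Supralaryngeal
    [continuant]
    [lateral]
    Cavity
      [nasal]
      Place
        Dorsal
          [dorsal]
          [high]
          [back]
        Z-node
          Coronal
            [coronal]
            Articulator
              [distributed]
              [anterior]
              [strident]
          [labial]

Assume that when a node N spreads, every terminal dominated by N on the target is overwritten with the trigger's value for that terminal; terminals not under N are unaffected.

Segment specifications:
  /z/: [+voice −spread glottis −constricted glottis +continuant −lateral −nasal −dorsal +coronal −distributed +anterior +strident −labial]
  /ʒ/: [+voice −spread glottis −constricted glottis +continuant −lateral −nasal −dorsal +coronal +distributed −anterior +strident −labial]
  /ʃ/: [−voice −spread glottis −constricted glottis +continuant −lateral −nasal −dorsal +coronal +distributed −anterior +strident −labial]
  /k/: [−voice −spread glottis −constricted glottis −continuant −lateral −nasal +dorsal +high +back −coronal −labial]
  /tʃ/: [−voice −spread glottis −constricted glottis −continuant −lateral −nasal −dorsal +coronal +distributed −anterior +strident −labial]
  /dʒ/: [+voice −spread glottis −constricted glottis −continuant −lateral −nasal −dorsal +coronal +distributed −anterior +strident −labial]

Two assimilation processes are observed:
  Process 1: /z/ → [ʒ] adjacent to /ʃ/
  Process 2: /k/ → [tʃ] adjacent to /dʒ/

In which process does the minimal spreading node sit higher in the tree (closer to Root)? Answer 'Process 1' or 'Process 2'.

Process 1 alters [anterior], [distributed]; the lowest common ancestor is Articulator (depth 6 from Root).
In Process 2, [coronal], [anterior], [distributed], [strident], [dorsal], [high], [back] change, so the minimal spreading node is Place at depth 3.
Place is closer to Root than Articulator, so Process 2 spreads the higher node.

Process 2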